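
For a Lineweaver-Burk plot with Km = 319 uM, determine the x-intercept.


x-intercept = -1/Km
= -1/319
= -0.0031 1/uM

-0.0031 1/uM


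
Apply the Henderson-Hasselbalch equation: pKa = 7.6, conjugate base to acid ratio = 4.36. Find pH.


pH = pKa + log10([A-]/[HA])
pH = 7.6 + log10(4.36)
pH = 8.2395

8.2395


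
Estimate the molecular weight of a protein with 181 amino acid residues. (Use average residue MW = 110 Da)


MW = n_residues * 110 Da
MW = 181 * 110
MW = 19910 Da

19910 Da


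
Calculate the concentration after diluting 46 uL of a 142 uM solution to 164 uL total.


C2 = C1 * V1 / V2
C2 = 142 * 46 / 164
C2 = 39.8293 uM

39.8293 uM


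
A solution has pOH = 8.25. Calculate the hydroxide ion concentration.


[OH-] = 10^(-pOH)
[OH-] = 10^(-8.25)
[OH-] = 5.623e-09 M

5.623e-09 M


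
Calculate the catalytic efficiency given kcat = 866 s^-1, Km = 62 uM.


Catalytic efficiency = kcat / Km
= 866 / 62
= 13.9677 uM^-1*s^-1

13.9677 uM^-1*s^-1


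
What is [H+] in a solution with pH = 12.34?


[H+] = 10^(-pH)
[H+] = 10^(-12.34)
[H+] = 4.571e-13 M

4.571e-13 M


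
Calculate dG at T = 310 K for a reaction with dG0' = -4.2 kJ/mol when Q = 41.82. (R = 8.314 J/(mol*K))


dG = dG0' + RT * ln(Q) / 1000
dG = -4.2 + 8.314 * 310 * ln(41.82) / 1000
dG = 5.4222 kJ/mol

5.4222 kJ/mol


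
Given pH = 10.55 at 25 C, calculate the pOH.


pOH = 14 - pH
pOH = 14 - 10.55
pOH = 3.45

3.45


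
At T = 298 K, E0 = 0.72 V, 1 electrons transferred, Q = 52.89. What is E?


E = E0 - (RT/nF) * ln(Q)
E = 0.72 - (8.314 * 298 / (1 * 96485)) * ln(52.89)
E = 0.6181 V

0.6181 V


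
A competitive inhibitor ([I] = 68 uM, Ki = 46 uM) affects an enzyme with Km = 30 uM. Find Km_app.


Km_app = Km * (1 + [I]/Ki)
Km_app = 30 * (1 + 68/46)
Km_app = 74.3478 uM

74.3478 uM


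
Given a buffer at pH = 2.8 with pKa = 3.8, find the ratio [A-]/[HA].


[A-]/[HA] = 10^(pH - pKa)
= 10^(2.8 - 3.8)
= 0.1

0.1


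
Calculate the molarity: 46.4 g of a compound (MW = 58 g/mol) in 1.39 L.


C = (mass / MW) / volume
C = (46.4 / 58) / 1.39
C = 0.5755 M

0.5755 M


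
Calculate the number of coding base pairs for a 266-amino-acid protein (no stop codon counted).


Each amino acid = 1 codon = 3 bp
bp = 266 * 3 = 798 bp

798 bp


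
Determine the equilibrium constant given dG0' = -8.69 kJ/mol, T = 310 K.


Keq = exp(-dG0 * 1000 / (R * T))
Keq = exp(-(-8.69) * 1000 / (8.314 * 310))
Keq = 29.1278

29.1278


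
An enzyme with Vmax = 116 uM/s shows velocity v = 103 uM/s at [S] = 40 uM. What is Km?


Km = [S] * (Vmax - v) / v
Km = 40 * (116 - 103) / 103
Km = 5.0485 uM

5.0485 uM


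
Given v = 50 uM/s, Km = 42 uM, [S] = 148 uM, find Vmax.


Vmax = v * (Km + [S]) / [S]
Vmax = 50 * (42 + 148) / 148
Vmax = 64.1892 uM/s

64.1892 uM/s


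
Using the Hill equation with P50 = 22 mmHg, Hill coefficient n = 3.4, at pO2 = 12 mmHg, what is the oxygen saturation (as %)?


Y = pO2^n / (P50^n + pO2^n)
Y = 12^3.4 / (22^3.4 + 12^3.4)
Y = 11.3%

11.3%


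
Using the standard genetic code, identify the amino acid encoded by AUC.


Standard genetic code lookup.
Codon AUC -> Ile

Ile


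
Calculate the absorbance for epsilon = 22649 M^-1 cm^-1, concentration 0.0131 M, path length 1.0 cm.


A = epsilon * c * l
A = 22649 * 0.0131 * 1.0
A = 296.7019

296.7019


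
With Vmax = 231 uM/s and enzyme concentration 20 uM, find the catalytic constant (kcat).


kcat = Vmax / [E]t
kcat = 231 / 20
kcat = 11.55 s^-1

11.55 s^-1


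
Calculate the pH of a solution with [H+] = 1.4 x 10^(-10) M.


pH = -log10([H+])
pH = -log10(1.4 x 10^(-10))
pH = 9.8539

9.8539


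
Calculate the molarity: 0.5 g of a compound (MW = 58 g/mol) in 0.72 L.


C = (mass / MW) / volume
C = (0.5 / 58) / 0.72
C = 0.012 M

0.012 M


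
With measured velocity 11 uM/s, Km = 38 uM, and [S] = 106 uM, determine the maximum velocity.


Vmax = v * (Km + [S]) / [S]
Vmax = 11 * (38 + 106) / 106
Vmax = 14.9434 uM/s

14.9434 uM/s


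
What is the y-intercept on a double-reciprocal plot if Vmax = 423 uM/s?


y-intercept = 1/Vmax
= 1/423
= 0.0024 s/uM

0.0024 s/uM


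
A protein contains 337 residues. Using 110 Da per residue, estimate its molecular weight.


MW = n_residues * 110 Da
MW = 337 * 110
MW = 37070 Da

37070 Da


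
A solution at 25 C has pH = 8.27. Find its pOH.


pOH = 14 - pH
pOH = 14 - 8.27
pOH = 5.73

5.73


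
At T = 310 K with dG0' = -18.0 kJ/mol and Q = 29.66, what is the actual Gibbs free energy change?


dG = dG0' + RT * ln(Q) / 1000
dG = -18.0 + 8.314 * 310 * ln(29.66) / 1000
dG = -9.2633 kJ/mol

-9.2633 kJ/mol


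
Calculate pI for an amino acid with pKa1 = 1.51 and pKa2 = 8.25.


pI = (pKa1 + pKa2) / 2
pI = (1.51 + 8.25) / 2
pI = 4.88

4.88


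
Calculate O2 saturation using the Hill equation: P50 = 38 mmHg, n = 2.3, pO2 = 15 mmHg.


Y = pO2^n / (P50^n + pO2^n)
Y = 15^2.3 / (38^2.3 + 15^2.3)
Y = 10.55%

10.55%


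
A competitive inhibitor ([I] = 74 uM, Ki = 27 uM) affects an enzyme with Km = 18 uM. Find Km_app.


Km_app = Km * (1 + [I]/Ki)
Km_app = 18 * (1 + 74/27)
Km_app = 67.3333 uM

67.3333 uM


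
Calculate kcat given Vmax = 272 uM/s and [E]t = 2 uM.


kcat = Vmax / [E]t
kcat = 272 / 2
kcat = 136.0 s^-1

136.0 s^-1


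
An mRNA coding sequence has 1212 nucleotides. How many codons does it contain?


codons = nucleotides / 3
codons = 1212 / 3 = 404

404


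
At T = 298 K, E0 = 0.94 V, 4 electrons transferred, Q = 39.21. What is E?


E = E0 - (RT/nF) * ln(Q)
E = 0.94 - (8.314 * 298 / (4 * 96485)) * ln(39.21)
E = 0.9164 V

0.9164 V


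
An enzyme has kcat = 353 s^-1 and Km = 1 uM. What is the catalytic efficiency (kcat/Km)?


Catalytic efficiency = kcat / Km
= 353 / 1
= 353.0 uM^-1*s^-1

353.0 uM^-1*s^-1


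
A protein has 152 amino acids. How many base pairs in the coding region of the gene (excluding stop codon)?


Each amino acid = 1 codon = 3 bp
bp = 152 * 3 = 456 bp

456 bp


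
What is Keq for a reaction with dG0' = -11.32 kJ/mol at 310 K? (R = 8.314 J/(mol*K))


Keq = exp(-dG0 * 1000 / (R * T))
Keq = exp(-(-11.32) * 1000 / (8.314 * 310))
Keq = 80.812

80.812


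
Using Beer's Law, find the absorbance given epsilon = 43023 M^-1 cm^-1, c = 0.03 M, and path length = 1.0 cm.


A = epsilon * c * l
A = 43023 * 0.03 * 1.0
A = 1290.69

1290.69


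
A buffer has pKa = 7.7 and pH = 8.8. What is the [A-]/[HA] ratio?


[A-]/[HA] = 10^(pH - pKa)
= 10^(8.8 - 7.7)
= 12.5893

12.5893


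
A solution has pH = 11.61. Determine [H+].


[H+] = 10^(-pH)
[H+] = 10^(-11.61)
[H+] = 2.455e-12 M

2.455e-12 M


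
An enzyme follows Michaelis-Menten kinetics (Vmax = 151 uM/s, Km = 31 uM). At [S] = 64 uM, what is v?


v = Vmax * [S] / (Km + [S])
v = 151 * 64 / (31 + 64)
v = 101.7263 uM/s

101.7263 uM/s


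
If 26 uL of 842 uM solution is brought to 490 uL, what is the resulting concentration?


C2 = C1 * V1 / V2
C2 = 842 * 26 / 490
C2 = 44.6776 uM

44.6776 uM


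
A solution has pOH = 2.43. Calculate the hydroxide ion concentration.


[OH-] = 10^(-pOH)
[OH-] = 10^(-2.43)
[OH-] = 0.0037 M

0.0037 M


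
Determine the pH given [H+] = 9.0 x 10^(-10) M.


pH = -log10([H+])
pH = -log10(9.0 x 10^(-10))
pH = 9.0458

9.0458


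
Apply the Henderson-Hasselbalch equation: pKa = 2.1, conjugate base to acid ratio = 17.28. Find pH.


pH = pKa + log10([A-]/[HA])
pH = 2.1 + log10(17.28)
pH = 3.3375

3.3375


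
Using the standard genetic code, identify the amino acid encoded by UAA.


Standard genetic code lookup.
Codon UAA -> Stop

Stop


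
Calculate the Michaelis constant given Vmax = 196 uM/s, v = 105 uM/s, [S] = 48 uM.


Km = [S] * (Vmax - v) / v
Km = 48 * (196 - 105) / 105
Km = 41.6 uM

41.6 uM


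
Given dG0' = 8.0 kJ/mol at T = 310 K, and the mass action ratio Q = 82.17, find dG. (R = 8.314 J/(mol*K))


dG = dG0' + RT * ln(Q) / 1000
dG = 8.0 + 8.314 * 310 * ln(82.17) / 1000
dG = 19.363 kJ/mol

19.363 kJ/mol


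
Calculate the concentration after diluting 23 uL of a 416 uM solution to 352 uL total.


C2 = C1 * V1 / V2
C2 = 416 * 23 / 352
C2 = 27.1818 uM

27.1818 uM


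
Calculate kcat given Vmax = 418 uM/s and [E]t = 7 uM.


kcat = Vmax / [E]t
kcat = 418 / 7
kcat = 59.7143 s^-1

59.7143 s^-1


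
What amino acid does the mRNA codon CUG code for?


Standard genetic code lookup.
Codon CUG -> Leu

Leu


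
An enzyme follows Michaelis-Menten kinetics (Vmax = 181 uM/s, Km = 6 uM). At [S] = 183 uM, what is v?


v = Vmax * [S] / (Km + [S])
v = 181 * 183 / (6 + 183)
v = 175.254 uM/s

175.254 uM/s


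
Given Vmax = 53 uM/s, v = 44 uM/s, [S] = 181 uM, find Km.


Km = [S] * (Vmax - v) / v
Km = 181 * (53 - 44) / 44
Km = 37.0227 uM

37.0227 uM


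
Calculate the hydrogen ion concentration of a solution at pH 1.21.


[H+] = 10^(-pH)
[H+] = 10^(-1.21)
[H+] = 0.0617 M

0.0617 M


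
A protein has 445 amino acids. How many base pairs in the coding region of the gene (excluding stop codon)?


Each amino acid = 1 codon = 3 bp
bp = 445 * 3 = 1335 bp

1335 bp


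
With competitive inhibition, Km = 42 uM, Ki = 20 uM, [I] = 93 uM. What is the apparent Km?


Km_app = Km * (1 + [I]/Ki)
Km_app = 42 * (1 + 93/20)
Km_app = 237.3 uM

237.3 uM


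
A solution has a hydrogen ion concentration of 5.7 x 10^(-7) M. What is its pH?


pH = -log10([H+])
pH = -log10(5.7 x 10^(-7))
pH = 6.2441

6.2441


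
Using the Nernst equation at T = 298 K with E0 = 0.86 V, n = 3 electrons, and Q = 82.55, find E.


E = E0 - (RT/nF) * ln(Q)
E = 0.86 - (8.314 * 298 / (3 * 96485)) * ln(82.55)
E = 0.8222 V

0.8222 V


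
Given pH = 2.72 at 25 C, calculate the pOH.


pOH = 14 - pH
pOH = 14 - 2.72
pOH = 11.28

11.28


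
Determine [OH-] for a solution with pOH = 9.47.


[OH-] = 10^(-pOH)
[OH-] = 10^(-9.47)
[OH-] = 3.388e-10 M

3.388e-10 M


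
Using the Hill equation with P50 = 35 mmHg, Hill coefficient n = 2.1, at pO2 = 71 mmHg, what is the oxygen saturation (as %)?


Y = pO2^n / (P50^n + pO2^n)
Y = 71^2.1 / (35^2.1 + 71^2.1)
Y = 81.54%

81.54%


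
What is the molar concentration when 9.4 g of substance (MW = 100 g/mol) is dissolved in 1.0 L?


C = (mass / MW) / volume
C = (9.4 / 100) / 1.0
C = 0.094 M

0.094 M


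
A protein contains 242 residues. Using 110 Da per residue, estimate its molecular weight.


MW = n_residues * 110 Da
MW = 242 * 110
MW = 26620 Da

26620 Da


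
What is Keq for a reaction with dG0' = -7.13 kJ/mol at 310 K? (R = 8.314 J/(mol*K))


Keq = exp(-dG0 * 1000 / (R * T))
Keq = exp(-(-7.13) * 1000 / (8.314 * 310))
Keq = 15.9016

15.9016


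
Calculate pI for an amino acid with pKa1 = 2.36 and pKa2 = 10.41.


pI = (pKa1 + pKa2) / 2
pI = (2.36 + 10.41) / 2
pI = 6.385

6.385


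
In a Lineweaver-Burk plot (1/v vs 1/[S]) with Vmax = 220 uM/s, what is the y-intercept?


y-intercept = 1/Vmax
= 1/220
= 0.0045 s/uM

0.0045 s/uM


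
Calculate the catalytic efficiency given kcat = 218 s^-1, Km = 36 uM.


Catalytic efficiency = kcat / Km
= 218 / 36
= 6.0556 uM^-1*s^-1

6.0556 uM^-1*s^-1


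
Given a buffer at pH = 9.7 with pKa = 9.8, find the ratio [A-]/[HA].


[A-]/[HA] = 10^(pH - pKa)
= 10^(9.7 - 9.8)
= 0.7943

0.7943


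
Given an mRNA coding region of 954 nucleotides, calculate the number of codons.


codons = nucleotides / 3
codons = 954 / 3 = 318

318


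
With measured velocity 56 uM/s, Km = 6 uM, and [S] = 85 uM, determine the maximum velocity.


Vmax = v * (Km + [S]) / [S]
Vmax = 56 * (6 + 85) / 85
Vmax = 59.9529 uM/s

59.9529 uM/s


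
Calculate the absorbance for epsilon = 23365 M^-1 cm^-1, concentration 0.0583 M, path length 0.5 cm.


A = epsilon * c * l
A = 23365 * 0.0583 * 0.5
A = 681.0897

681.0897


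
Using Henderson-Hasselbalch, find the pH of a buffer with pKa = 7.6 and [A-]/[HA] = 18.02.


pH = pKa + log10([A-]/[HA])
pH = 7.6 + log10(18.02)
pH = 8.8558

8.8558


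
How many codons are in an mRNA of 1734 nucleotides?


codons = nucleotides / 3
codons = 1734 / 3 = 578

578


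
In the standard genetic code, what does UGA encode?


Standard genetic code lookup.
Codon UGA -> Stop

Stop


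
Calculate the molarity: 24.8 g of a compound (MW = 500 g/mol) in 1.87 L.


C = (mass / MW) / volume
C = (24.8 / 500) / 1.87
C = 0.0265 M

0.0265 M


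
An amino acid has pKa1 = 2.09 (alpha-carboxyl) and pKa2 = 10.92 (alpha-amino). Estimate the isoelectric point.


pI = (pKa1 + pKa2) / 2
pI = (2.09 + 10.92) / 2
pI = 6.505

6.505


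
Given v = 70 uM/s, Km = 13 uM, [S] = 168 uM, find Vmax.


Vmax = v * (Km + [S]) / [S]
Vmax = 70 * (13 + 168) / 168
Vmax = 75.4167 uM/s

75.4167 uM/s


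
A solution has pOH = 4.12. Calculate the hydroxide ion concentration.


[OH-] = 10^(-pOH)
[OH-] = 10^(-4.12)
[OH-] = 7.586e-05 M

7.586e-05 M


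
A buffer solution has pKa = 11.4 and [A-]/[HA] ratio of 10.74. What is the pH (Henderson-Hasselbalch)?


pH = pKa + log10([A-]/[HA])
pH = 11.4 + log10(10.74)
pH = 12.431

12.431


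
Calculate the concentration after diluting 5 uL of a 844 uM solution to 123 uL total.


C2 = C1 * V1 / V2
C2 = 844 * 5 / 123
C2 = 34.3089 uM

34.3089 uM


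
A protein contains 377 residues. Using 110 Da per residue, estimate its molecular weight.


MW = n_residues * 110 Da
MW = 377 * 110
MW = 41470 Da

41470 Da


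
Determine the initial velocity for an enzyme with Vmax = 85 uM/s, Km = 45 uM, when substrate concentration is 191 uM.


v = Vmax * [S] / (Km + [S])
v = 85 * 191 / (45 + 191)
v = 68.7924 uM/s

68.7924 uM/s


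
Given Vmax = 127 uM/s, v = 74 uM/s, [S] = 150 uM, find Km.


Km = [S] * (Vmax - v) / v
Km = 150 * (127 - 74) / 74
Km = 107.4324 uM

107.4324 uM


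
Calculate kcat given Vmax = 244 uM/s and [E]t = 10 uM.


kcat = Vmax / [E]t
kcat = 244 / 10
kcat = 24.4 s^-1

24.4 s^-1


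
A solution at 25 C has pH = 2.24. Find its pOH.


pOH = 14 - pH
pOH = 14 - 2.24
pOH = 11.76

11.76


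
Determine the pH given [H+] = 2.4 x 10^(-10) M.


pH = -log10([H+])
pH = -log10(2.4 x 10^(-10))
pH = 9.6198

9.6198


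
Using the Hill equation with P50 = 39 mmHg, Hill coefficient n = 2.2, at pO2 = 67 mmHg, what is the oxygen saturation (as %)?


Y = pO2^n / (P50^n + pO2^n)
Y = 67^2.2 / (39^2.2 + 67^2.2)
Y = 76.68%

76.68%


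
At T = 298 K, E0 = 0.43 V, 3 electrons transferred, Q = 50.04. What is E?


E = E0 - (RT/nF) * ln(Q)
E = 0.43 - (8.314 * 298 / (3 * 96485)) * ln(50.04)
E = 0.3965 V

0.3965 V


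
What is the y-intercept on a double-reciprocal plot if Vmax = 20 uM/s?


y-intercept = 1/Vmax
= 1/20
= 0.05 s/uM

0.05 s/uM


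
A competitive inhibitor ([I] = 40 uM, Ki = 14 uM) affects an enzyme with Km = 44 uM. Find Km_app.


Km_app = Km * (1 + [I]/Ki)
Km_app = 44 * (1 + 40/14)
Km_app = 169.7143 uM

169.7143 uM


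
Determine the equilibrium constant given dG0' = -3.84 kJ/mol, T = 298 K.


Keq = exp(-dG0 * 1000 / (R * T))
Keq = exp(-(-3.84) * 1000 / (8.314 * 298))
Keq = 4.711

4.711


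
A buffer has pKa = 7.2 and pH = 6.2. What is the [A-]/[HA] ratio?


[A-]/[HA] = 10^(pH - pKa)
= 10^(6.2 - 7.2)
= 0.1

0.1


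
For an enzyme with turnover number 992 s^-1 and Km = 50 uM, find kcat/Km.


Catalytic efficiency = kcat / Km
= 992 / 50
= 19.84 uM^-1*s^-1

19.84 uM^-1*s^-1


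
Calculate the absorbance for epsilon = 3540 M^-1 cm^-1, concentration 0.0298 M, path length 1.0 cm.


A = epsilon * c * l
A = 3540 * 0.0298 * 1.0
A = 105.492

105.492


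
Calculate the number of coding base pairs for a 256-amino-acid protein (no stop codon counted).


Each amino acid = 1 codon = 3 bp
bp = 256 * 3 = 768 bp

768 bp


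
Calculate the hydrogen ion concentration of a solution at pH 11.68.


[H+] = 10^(-pH)
[H+] = 10^(-11.68)
[H+] = 2.089e-12 M

2.089e-12 M


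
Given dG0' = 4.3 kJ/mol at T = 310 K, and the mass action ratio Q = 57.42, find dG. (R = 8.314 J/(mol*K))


dG = dG0' + RT * ln(Q) / 1000
dG = 4.3 + 8.314 * 310 * ln(57.42) / 1000
dG = 14.7392 kJ/mol

14.7392 kJ/mol


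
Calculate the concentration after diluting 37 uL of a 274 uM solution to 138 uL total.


C2 = C1 * V1 / V2
C2 = 274 * 37 / 138
C2 = 73.4638 uM

73.4638 uM


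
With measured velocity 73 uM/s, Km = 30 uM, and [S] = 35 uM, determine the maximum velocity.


Vmax = v * (Km + [S]) / [S]
Vmax = 73 * (30 + 35) / 35
Vmax = 135.5714 uM/s

135.5714 uM/s


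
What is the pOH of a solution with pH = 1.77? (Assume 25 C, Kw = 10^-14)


pOH = 14 - pH
pOH = 14 - 1.77
pOH = 12.23

12.23


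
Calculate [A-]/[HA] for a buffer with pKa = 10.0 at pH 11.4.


[A-]/[HA] = 10^(pH - pKa)
= 10^(11.4 - 10.0)
= 25.1189

25.1189


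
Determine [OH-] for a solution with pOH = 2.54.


[OH-] = 10^(-pOH)
[OH-] = 10^(-2.54)
[OH-] = 0.0029 M

0.0029 M


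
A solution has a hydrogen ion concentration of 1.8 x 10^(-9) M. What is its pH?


pH = -log10([H+])
pH = -log10(1.8 x 10^(-9))
pH = 8.7447

8.7447


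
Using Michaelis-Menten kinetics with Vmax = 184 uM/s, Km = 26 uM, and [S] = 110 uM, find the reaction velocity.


v = Vmax * [S] / (Km + [S])
v = 184 * 110 / (26 + 110)
v = 148.8235 uM/s

148.8235 uM/s


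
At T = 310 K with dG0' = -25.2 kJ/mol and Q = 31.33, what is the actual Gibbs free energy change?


dG = dG0' + RT * ln(Q) / 1000
dG = -25.2 + 8.314 * 310 * ln(31.33) / 1000
dG = -16.3222 kJ/mol

-16.3222 kJ/mol


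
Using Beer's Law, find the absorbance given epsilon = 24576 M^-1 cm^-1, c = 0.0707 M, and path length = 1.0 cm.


A = epsilon * c * l
A = 24576 * 0.0707 * 1.0
A = 1737.5232

1737.5232


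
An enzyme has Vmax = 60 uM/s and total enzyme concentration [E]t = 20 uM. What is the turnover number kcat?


kcat = Vmax / [E]t
kcat = 60 / 20
kcat = 3.0 s^-1

3.0 s^-1


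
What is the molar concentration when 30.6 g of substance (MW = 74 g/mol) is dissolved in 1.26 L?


C = (mass / MW) / volume
C = (30.6 / 74) / 1.26
C = 0.3282 M

0.3282 M


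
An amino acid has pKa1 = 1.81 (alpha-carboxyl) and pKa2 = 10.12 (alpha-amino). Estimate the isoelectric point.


pI = (pKa1 + pKa2) / 2
pI = (1.81 + 10.12) / 2
pI = 5.965

5.965


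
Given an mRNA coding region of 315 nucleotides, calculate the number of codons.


codons = nucleotides / 3
codons = 315 / 3 = 105

105


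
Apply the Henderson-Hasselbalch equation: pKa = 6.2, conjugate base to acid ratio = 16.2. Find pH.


pH = pKa + log10([A-]/[HA])
pH = 6.2 + log10(16.2)
pH = 7.4095

7.4095


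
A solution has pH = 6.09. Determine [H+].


[H+] = 10^(-pH)
[H+] = 10^(-6.09)
[H+] = 8.128e-07 M

8.128e-07 M


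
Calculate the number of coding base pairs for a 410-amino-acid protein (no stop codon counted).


Each amino acid = 1 codon = 3 bp
bp = 410 * 3 = 1230 bp

1230 bp


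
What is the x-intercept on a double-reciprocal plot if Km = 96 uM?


x-intercept = -1/Km
= -1/96
= -0.0104 1/uM

-0.0104 1/uM


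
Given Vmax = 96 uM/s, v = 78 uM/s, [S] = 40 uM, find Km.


Km = [S] * (Vmax - v) / v
Km = 40 * (96 - 78) / 78
Km = 9.2308 uM

9.2308 uM


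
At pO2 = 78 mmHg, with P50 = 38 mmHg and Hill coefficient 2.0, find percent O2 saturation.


Y = pO2^n / (P50^n + pO2^n)
Y = 78^2.0 / (38^2.0 + 78^2.0)
Y = 80.82%

80.82%


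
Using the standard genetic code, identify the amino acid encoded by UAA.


Standard genetic code lookup.
Codon UAA -> Stop

Stop


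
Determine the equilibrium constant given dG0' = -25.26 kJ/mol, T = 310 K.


Keq = exp(-dG0 * 1000 / (R * T))
Keq = exp(-(-25.26) * 1000 / (8.314 * 310))
Keq = 18048.2206

18048.2206


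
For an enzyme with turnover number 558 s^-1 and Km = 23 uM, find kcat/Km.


Catalytic efficiency = kcat / Km
= 558 / 23
= 24.2609 uM^-1*s^-1

24.2609 uM^-1*s^-1


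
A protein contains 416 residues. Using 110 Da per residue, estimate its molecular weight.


MW = n_residues * 110 Da
MW = 416 * 110
MW = 45760 Da

45760 Da


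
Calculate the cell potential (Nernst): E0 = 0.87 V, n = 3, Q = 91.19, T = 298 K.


E = E0 - (RT/nF) * ln(Q)
E = 0.87 - (8.314 * 298 / (3 * 96485)) * ln(91.19)
E = 0.8314 V

0.8314 V


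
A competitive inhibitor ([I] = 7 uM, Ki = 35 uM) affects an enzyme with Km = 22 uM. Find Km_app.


Km_app = Km * (1 + [I]/Ki)
Km_app = 22 * (1 + 7/35)
Km_app = 26.4 uM

26.4 uM


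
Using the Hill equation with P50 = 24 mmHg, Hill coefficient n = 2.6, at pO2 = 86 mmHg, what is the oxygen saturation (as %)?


Y = pO2^n / (P50^n + pO2^n)
Y = 86^2.6 / (24^2.6 + 86^2.6)
Y = 96.51%

96.51%


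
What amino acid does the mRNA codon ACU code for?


Standard genetic code lookup.
Codon ACU -> Thr

Thr


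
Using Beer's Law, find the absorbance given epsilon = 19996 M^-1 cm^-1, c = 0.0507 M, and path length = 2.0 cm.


A = epsilon * c * l
A = 19996 * 0.0507 * 2.0
A = 2027.5944

2027.5944


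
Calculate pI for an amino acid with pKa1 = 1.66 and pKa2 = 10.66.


pI = (pKa1 + pKa2) / 2
pI = (1.66 + 10.66) / 2
pI = 6.16

6.16


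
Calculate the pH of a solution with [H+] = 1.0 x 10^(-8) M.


pH = -log10([H+])
pH = -log10(1.0 x 10^(-8))
pH = 8.0

8.0


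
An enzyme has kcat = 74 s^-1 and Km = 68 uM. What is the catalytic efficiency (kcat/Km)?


Catalytic efficiency = kcat / Km
= 74 / 68
= 1.0882 uM^-1*s^-1

1.0882 uM^-1*s^-1


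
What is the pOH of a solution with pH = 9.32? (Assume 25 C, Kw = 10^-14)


pOH = 14 - pH
pOH = 14 - 9.32
pOH = 4.68

4.68


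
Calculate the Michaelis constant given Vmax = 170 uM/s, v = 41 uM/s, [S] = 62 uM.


Km = [S] * (Vmax - v) / v
Km = 62 * (170 - 41) / 41
Km = 195.0732 uM

195.0732 uM


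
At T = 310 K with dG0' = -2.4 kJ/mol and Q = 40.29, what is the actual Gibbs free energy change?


dG = dG0' + RT * ln(Q) / 1000
dG = -2.4 + 8.314 * 310 * ln(40.29) / 1000
dG = 7.1261 kJ/mol

7.1261 kJ/mol


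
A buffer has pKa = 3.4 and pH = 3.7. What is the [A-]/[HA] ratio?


[A-]/[HA] = 10^(pH - pKa)
= 10^(3.7 - 3.4)
= 1.9953

1.9953


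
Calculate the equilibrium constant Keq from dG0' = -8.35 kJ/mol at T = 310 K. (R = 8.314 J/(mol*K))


Keq = exp(-dG0 * 1000 / (R * T))
Keq = exp(-(-8.35) * 1000 / (8.314 * 310))
Keq = 25.528

25.528


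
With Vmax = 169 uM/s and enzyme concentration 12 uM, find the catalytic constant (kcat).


kcat = Vmax / [E]t
kcat = 169 / 12
kcat = 14.0833 s^-1

14.0833 s^-1


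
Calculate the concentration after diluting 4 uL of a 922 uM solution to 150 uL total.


C2 = C1 * V1 / V2
C2 = 922 * 4 / 150
C2 = 24.5867 uM

24.5867 uM


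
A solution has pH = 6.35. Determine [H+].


[H+] = 10^(-pH)
[H+] = 10^(-6.35)
[H+] = 4.467e-07 M

4.467e-07 M


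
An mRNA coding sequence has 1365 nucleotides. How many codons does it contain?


codons = nucleotides / 3
codons = 1365 / 3 = 455

455


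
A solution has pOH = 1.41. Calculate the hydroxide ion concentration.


[OH-] = 10^(-pOH)
[OH-] = 10^(-1.41)
[OH-] = 0.0389 M

0.0389 M


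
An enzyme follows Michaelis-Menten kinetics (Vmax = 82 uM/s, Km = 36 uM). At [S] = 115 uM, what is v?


v = Vmax * [S] / (Km + [S])
v = 82 * 115 / (36 + 115)
v = 62.4503 uM/s

62.4503 uM/s


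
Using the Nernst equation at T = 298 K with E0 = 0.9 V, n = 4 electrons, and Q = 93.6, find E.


E = E0 - (RT/nF) * ln(Q)
E = 0.9 - (8.314 * 298 / (4 * 96485)) * ln(93.6)
E = 0.8709 V

0.8709 V


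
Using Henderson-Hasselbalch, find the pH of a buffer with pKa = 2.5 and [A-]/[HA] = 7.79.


pH = pKa + log10([A-]/[HA])
pH = 2.5 + log10(7.79)
pH = 3.3915

3.3915


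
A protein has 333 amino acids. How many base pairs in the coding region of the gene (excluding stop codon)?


Each amino acid = 1 codon = 3 bp
bp = 333 * 3 = 999 bp

999 bp


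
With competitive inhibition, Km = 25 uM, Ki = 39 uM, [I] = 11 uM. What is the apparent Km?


Km_app = Km * (1 + [I]/Ki)
Km_app = 25 * (1 + 11/39)
Km_app = 32.0513 uM

32.0513 uM


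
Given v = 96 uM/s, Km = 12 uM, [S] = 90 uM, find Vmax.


Vmax = v * (Km + [S]) / [S]
Vmax = 96 * (12 + 90) / 90
Vmax = 108.8 uM/s

108.8 uM/s


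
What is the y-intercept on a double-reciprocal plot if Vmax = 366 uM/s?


y-intercept = 1/Vmax
= 1/366
= 0.0027 s/uM

0.0027 s/uM


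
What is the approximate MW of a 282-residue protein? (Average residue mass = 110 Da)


MW = n_residues * 110 Da
MW = 282 * 110
MW = 31020 Da

31020 Da


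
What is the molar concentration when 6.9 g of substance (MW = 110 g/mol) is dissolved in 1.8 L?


C = (mass / MW) / volume
C = (6.9 / 110) / 1.8
C = 0.0348 M

0.0348 M


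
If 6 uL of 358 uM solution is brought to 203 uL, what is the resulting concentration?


C2 = C1 * V1 / V2
C2 = 358 * 6 / 203
C2 = 10.5813 uM

10.5813 uM


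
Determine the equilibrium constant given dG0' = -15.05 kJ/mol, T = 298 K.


Keq = exp(-dG0 * 1000 / (R * T))
Keq = exp(-(-15.05) * 1000 / (8.314 * 298))
Keq = 434.6302

434.6302


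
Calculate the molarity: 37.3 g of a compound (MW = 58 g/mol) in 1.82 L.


C = (mass / MW) / volume
C = (37.3 / 58) / 1.82
C = 0.3534 M

0.3534 M


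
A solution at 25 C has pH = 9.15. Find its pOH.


pOH = 14 - pH
pOH = 14 - 9.15
pOH = 4.85

4.85


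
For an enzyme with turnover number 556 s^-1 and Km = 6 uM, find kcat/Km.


Catalytic efficiency = kcat / Km
= 556 / 6
= 92.6667 uM^-1*s^-1

92.6667 uM^-1*s^-1


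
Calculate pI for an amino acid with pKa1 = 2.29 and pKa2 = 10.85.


pI = (pKa1 + pKa2) / 2
pI = (2.29 + 10.85) / 2
pI = 6.57

6.57


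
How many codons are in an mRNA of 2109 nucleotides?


codons = nucleotides / 3
codons = 2109 / 3 = 703

703


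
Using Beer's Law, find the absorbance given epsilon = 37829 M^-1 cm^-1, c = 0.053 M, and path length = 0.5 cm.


A = epsilon * c * l
A = 37829 * 0.053 * 0.5
A = 1002.4685

1002.4685


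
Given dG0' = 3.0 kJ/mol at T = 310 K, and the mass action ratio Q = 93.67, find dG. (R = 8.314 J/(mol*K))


dG = dG0' + RT * ln(Q) / 1000
dG = 3.0 + 8.314 * 310 * ln(93.67) / 1000
dG = 14.7006 kJ/mol

14.7006 kJ/mol


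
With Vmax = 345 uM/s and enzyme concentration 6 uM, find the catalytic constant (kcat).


kcat = Vmax / [E]t
kcat = 345 / 6
kcat = 57.5 s^-1

57.5 s^-1


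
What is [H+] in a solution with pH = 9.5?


[H+] = 10^(-pH)
[H+] = 10^(-9.5)
[H+] = 3.162e-10 M

3.162e-10 M


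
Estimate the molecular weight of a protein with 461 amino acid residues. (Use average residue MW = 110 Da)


MW = n_residues * 110 Da
MW = 461 * 110
MW = 50710 Da

50710 Da


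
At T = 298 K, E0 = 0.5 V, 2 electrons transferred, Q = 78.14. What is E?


E = E0 - (RT/nF) * ln(Q)
E = 0.5 - (8.314 * 298 / (2 * 96485)) * ln(78.14)
E = 0.444 V

0.444 V


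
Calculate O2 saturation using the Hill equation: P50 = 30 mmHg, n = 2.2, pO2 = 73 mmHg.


Y = pO2^n / (P50^n + pO2^n)
Y = 73^2.2 / (30^2.2 + 73^2.2)
Y = 87.61%

87.61%


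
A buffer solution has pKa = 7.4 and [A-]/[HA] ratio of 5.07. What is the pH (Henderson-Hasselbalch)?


pH = pKa + log10([A-]/[HA])
pH = 7.4 + log10(5.07)
pH = 8.105

8.105


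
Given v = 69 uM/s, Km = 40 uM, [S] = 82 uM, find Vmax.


Vmax = v * (Km + [S]) / [S]
Vmax = 69 * (40 + 82) / 82
Vmax = 102.6585 uM/s

102.6585 uM/s


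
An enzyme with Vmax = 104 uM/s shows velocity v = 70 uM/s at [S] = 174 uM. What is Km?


Km = [S] * (Vmax - v) / v
Km = 174 * (104 - 70) / 70
Km = 84.5143 uM

84.5143 uM


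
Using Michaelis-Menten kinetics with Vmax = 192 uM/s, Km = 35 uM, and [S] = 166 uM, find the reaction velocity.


v = Vmax * [S] / (Km + [S])
v = 192 * 166 / (35 + 166)
v = 158.5672 uM/s

158.5672 uM/s


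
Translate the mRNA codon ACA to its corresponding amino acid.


Standard genetic code lookup.
Codon ACA -> Thr

Thr


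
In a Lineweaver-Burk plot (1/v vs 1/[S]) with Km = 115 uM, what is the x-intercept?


x-intercept = -1/Km
= -1/115
= -0.0087 1/uM

-0.0087 1/uM


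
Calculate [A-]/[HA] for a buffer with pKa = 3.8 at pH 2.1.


[A-]/[HA] = 10^(pH - pKa)
= 10^(2.1 - 3.8)
= 0.02

0.02


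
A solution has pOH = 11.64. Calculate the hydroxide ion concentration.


[OH-] = 10^(-pOH)
[OH-] = 10^(-11.64)
[OH-] = 2.291e-12 M

2.291e-12 M


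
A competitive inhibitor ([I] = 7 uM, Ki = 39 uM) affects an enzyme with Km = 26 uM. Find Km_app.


Km_app = Km * (1 + [I]/Ki)
Km_app = 26 * (1 + 7/39)
Km_app = 30.6667 uM

30.6667 uM


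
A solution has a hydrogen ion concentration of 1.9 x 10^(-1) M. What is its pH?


pH = -log10([H+])
pH = -log10(1.9 x 10^(-1))
pH = 0.7212

0.7212


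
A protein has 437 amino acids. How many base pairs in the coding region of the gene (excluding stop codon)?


Each amino acid = 1 codon = 3 bp
bp = 437 * 3 = 1311 bp

1311 bp


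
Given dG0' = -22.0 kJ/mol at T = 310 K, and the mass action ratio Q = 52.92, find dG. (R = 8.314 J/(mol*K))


dG = dG0' + RT * ln(Q) / 1000
dG = -22.0 + 8.314 * 310 * ln(52.92) / 1000
dG = -11.7711 kJ/mol

-11.7711 kJ/mol


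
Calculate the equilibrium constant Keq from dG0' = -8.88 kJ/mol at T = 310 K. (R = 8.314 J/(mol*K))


Keq = exp(-dG0 * 1000 / (R * T))
Keq = exp(-(-8.88) * 1000 / (8.314 * 310))
Keq = 31.3562

31.3562


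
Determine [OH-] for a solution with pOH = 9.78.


[OH-] = 10^(-pOH)
[OH-] = 10^(-9.78)
[OH-] = 1.660e-10 M

1.660e-10 M


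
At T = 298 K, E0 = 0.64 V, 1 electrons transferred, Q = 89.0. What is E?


E = E0 - (RT/nF) * ln(Q)
E = 0.64 - (8.314 * 298 / (1 * 96485)) * ln(89.0)
E = 0.5247 V

0.5247 V


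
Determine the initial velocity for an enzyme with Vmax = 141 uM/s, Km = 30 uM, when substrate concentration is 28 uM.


v = Vmax * [S] / (Km + [S])
v = 141 * 28 / (30 + 28)
v = 68.069 uM/s

68.069 uM/s


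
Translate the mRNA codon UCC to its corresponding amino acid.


Standard genetic code lookup.
Codon UCC -> Ser

Ser


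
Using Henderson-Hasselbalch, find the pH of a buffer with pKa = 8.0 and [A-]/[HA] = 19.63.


pH = pKa + log10([A-]/[HA])
pH = 8.0 + log10(19.63)
pH = 9.2929

9.2929


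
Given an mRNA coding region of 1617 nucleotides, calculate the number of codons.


codons = nucleotides / 3
codons = 1617 / 3 = 539

539


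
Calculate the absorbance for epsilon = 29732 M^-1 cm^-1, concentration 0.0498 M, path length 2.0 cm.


A = epsilon * c * l
A = 29732 * 0.0498 * 2.0
A = 2961.3072

2961.3072


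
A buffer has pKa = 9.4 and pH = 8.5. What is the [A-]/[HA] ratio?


[A-]/[HA] = 10^(pH - pKa)
= 10^(8.5 - 9.4)
= 0.1259

0.1259


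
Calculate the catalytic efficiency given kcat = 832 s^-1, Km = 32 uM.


Catalytic efficiency = kcat / Km
= 832 / 32
= 26.0 uM^-1*s^-1

26.0 uM^-1*s^-1


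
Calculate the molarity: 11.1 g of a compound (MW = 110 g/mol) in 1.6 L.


C = (mass / MW) / volume
C = (11.1 / 110) / 1.6
C = 0.0631 M

0.0631 M


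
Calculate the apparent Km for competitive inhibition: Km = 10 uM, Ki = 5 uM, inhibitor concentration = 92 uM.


Km_app = Km * (1 + [I]/Ki)
Km_app = 10 * (1 + 92/5)
Km_app = 194.0 uM

194.0 uM


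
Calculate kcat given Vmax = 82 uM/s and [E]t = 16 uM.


kcat = Vmax / [E]t
kcat = 82 / 16
kcat = 5.125 s^-1

5.125 s^-1


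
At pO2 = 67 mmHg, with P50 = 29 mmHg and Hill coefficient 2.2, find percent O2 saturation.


Y = pO2^n / (P50^n + pO2^n)
Y = 67^2.2 / (29^2.2 + 67^2.2)
Y = 86.32%

86.32%


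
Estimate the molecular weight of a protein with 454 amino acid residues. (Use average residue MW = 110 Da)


MW = n_residues * 110 Da
MW = 454 * 110
MW = 49940 Da

49940 Da


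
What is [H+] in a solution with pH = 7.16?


[H+] = 10^(-pH)
[H+] = 10^(-7.16)
[H+] = 6.918e-08 M

6.918e-08 M


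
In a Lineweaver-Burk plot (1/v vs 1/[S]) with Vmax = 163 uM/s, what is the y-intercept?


y-intercept = 1/Vmax
= 1/163
= 0.0061 s/uM

0.0061 s/uM


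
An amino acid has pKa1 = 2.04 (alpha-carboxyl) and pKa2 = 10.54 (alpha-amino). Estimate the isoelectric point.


pI = (pKa1 + pKa2) / 2
pI = (2.04 + 10.54) / 2
pI = 6.29

6.29


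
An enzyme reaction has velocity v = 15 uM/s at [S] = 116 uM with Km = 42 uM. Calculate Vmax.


Vmax = v * (Km + [S]) / [S]
Vmax = 15 * (42 + 116) / 116
Vmax = 20.431 uM/s

20.431 uM/s


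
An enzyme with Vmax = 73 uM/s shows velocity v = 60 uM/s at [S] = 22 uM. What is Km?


Km = [S] * (Vmax - v) / v
Km = 22 * (73 - 60) / 60
Km = 4.7667 uM

4.7667 uM


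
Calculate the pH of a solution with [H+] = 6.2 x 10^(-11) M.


pH = -log10([H+])
pH = -log10(6.2 x 10^(-11))
pH = 10.2076

10.2076


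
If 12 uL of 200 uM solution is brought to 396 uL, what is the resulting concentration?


C2 = C1 * V1 / V2
C2 = 200 * 12 / 396
C2 = 6.0606 uM

6.0606 uM


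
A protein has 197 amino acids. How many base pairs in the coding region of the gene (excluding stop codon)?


Each amino acid = 1 codon = 3 bp
bp = 197 * 3 = 591 bp

591 bp


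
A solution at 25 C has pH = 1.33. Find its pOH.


pOH = 14 - pH
pOH = 14 - 1.33
pOH = 12.67

12.67


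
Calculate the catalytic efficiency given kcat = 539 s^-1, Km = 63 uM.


Catalytic efficiency = kcat / Km
= 539 / 63
= 8.5556 uM^-1*s^-1

8.5556 uM^-1*s^-1


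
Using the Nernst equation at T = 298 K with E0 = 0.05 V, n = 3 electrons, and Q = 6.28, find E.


E = E0 - (RT/nF) * ln(Q)
E = 0.05 - (8.314 * 298 / (3 * 96485)) * ln(6.28)
E = 0.0343 V

0.0343 V


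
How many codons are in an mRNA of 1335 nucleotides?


codons = nucleotides / 3
codons = 1335 / 3 = 445

445


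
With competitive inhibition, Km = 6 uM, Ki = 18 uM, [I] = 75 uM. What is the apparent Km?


Km_app = Km * (1 + [I]/Ki)
Km_app = 6 * (1 + 75/18)
Km_app = 31.0 uM

31.0 uM


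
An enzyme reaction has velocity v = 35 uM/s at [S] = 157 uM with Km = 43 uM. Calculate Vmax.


Vmax = v * (Km + [S]) / [S]
Vmax = 35 * (43 + 157) / 157
Vmax = 44.586 uM/s

44.586 uM/s


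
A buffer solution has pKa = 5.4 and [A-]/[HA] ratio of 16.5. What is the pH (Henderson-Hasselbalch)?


pH = pKa + log10([A-]/[HA])
pH = 5.4 + log10(16.5)
pH = 6.6175

6.6175


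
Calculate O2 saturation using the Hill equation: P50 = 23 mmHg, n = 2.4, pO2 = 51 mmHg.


Y = pO2^n / (P50^n + pO2^n)
Y = 51^2.4 / (23^2.4 + 51^2.4)
Y = 87.12%

87.12%


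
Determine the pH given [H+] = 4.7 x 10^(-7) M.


pH = -log10([H+])
pH = -log10(4.7 x 10^(-7))
pH = 6.3279

6.3279


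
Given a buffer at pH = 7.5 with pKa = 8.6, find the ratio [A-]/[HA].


[A-]/[HA] = 10^(pH - pKa)
= 10^(7.5 - 8.6)
= 0.0794

0.0794


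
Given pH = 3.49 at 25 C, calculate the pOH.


pOH = 14 - pH
pOH = 14 - 3.49
pOH = 10.51

10.51


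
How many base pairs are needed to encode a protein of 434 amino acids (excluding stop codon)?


Each amino acid = 1 codon = 3 bp
bp = 434 * 3 = 1302 bp

1302 bp


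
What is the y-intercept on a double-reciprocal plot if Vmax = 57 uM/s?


y-intercept = 1/Vmax
= 1/57
= 0.0175 s/uM

0.0175 s/uM


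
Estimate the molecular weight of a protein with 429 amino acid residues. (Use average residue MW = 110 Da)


MW = n_residues * 110 Da
MW = 429 * 110
MW = 47190 Da

47190 Da


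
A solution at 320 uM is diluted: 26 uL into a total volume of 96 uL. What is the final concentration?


C2 = C1 * V1 / V2
C2 = 320 * 26 / 96
C2 = 86.6667 uM

86.6667 uM


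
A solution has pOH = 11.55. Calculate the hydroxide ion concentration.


[OH-] = 10^(-pOH)
[OH-] = 10^(-11.55)
[OH-] = 2.818e-12 M

2.818e-12 M


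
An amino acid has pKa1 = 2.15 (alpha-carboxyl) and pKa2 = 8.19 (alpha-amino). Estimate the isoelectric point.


pI = (pKa1 + pKa2) / 2
pI = (2.15 + 8.19) / 2
pI = 5.17

5.17


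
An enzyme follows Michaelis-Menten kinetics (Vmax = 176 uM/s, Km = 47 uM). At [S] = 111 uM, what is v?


v = Vmax * [S] / (Km + [S])
v = 176 * 111 / (47 + 111)
v = 123.6456 uM/s

123.6456 uM/s


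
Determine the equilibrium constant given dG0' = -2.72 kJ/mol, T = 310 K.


Keq = exp(-dG0 * 1000 / (R * T))
Keq = exp(-(-2.72) * 1000 / (8.314 * 310))
Keq = 2.873

2.873


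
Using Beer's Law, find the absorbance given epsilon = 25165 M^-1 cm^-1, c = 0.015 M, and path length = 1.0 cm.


A = epsilon * c * l
A = 25165 * 0.015 * 1.0
A = 377.475

377.475


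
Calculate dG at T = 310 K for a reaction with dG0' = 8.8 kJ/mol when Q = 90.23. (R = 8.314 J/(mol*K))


dG = dG0' + RT * ln(Q) / 1000
dG = 8.8 + 8.314 * 310 * ln(90.23) / 1000
dG = 20.4041 kJ/mol

20.4041 kJ/mol


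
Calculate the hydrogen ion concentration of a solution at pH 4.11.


[H+] = 10^(-pH)
[H+] = 10^(-4.11)
[H+] = 7.762e-05 M

7.762e-05 M


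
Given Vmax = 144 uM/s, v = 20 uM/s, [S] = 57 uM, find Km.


Km = [S] * (Vmax - v) / v
Km = 57 * (144 - 20) / 20
Km = 353.4 uM

353.4 uM


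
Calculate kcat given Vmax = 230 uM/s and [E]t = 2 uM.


kcat = Vmax / [E]t
kcat = 230 / 2
kcat = 115.0 s^-1

115.0 s^-1


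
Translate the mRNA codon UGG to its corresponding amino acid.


Standard genetic code lookup.
Codon UGG -> Trp

Trp


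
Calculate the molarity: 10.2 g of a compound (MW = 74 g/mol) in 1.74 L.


C = (mass / MW) / volume
C = (10.2 / 74) / 1.74
C = 0.0792 M

0.0792 M


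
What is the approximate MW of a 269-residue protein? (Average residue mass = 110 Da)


MW = n_residues * 110 Da
MW = 269 * 110
MW = 29590 Da

29590 Da


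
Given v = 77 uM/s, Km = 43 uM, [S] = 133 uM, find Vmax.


Vmax = v * (Km + [S]) / [S]
Vmax = 77 * (43 + 133) / 133
Vmax = 101.8947 uM/s

101.8947 uM/s


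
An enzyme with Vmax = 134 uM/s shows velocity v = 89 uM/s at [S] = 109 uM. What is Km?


Km = [S] * (Vmax - v) / v
Km = 109 * (134 - 89) / 89
Km = 55.1124 uM

55.1124 uM


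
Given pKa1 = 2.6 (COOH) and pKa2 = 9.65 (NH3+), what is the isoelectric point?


pI = (pKa1 + pKa2) / 2
pI = (2.6 + 9.65) / 2
pI = 6.125

6.125


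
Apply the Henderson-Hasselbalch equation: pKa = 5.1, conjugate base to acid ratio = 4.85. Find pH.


pH = pKa + log10([A-]/[HA])
pH = 5.1 + log10(4.85)
pH = 5.7857

5.7857


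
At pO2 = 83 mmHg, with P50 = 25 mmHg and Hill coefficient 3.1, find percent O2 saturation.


Y = pO2^n / (P50^n + pO2^n)
Y = 83^3.1 / (25^3.1 + 83^3.1)
Y = 97.63%

97.63%


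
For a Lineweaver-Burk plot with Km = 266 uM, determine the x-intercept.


x-intercept = -1/Km
= -1/266
= -0.0038 1/uM

-0.0038 1/uM


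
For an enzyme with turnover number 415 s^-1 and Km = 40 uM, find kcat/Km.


Catalytic efficiency = kcat / Km
= 415 / 40
= 10.375 uM^-1*s^-1

10.375 uM^-1*s^-1


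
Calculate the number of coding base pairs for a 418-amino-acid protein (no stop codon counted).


Each amino acid = 1 codon = 3 bp
bp = 418 * 3 = 1254 bp

1254 bp


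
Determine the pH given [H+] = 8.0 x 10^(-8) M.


pH = -log10([H+])
pH = -log10(8.0 x 10^(-8))
pH = 7.0969

7.0969


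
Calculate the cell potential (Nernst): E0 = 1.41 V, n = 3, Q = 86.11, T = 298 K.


E = E0 - (RT/nF) * ln(Q)
E = 1.41 - (8.314 * 298 / (3 * 96485)) * ln(86.11)
E = 1.3719 V

1.3719 V


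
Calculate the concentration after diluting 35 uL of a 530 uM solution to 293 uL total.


C2 = C1 * V1 / V2
C2 = 530 * 35 / 293
C2 = 63.3106 uM

63.3106 uM


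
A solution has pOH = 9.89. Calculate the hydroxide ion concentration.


[OH-] = 10^(-pOH)
[OH-] = 10^(-9.89)
[OH-] = 1.288e-10 M

1.288e-10 M


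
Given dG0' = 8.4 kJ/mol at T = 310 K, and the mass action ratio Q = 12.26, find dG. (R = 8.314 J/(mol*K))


dG = dG0' + RT * ln(Q) / 1000
dG = 8.4 + 8.314 * 310 * ln(12.26) / 1000
dG = 14.8597 kJ/mol

14.8597 kJ/mol
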